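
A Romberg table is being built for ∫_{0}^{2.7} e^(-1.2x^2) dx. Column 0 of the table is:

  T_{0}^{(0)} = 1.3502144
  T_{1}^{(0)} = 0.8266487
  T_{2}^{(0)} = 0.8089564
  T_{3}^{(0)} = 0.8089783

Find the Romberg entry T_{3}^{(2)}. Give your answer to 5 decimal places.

Richardson extrapolation on the trapezoidal column (denominator 4−1=3):
T_{2}^{(1)} = (4·0.8089564 − 0.8266487) / 3 = 0.8030590
T_{3}^{(1)} = (4·0.8089783 − 0.8089564) / 3 = 0.8089856
T_{3}^{(2)} = (16·0.8089856 − 0.8030590) / 15 = 0.8093807

0.80938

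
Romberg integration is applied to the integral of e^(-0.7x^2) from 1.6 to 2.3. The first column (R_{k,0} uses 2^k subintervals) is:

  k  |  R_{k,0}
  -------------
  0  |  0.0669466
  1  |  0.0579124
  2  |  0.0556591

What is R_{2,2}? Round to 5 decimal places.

0.05491

Richardson extrapolation on the trapezoidal column (denominator 4−1=3):
R_{1,1} = (4·0.0579124 − 0.0669466) / 3 = 0.0549010
R_{2,1} = (4·0.0556591 − 0.0579124) / 3 = 0.0549080
R_{2,2} = 0.0549080 + (0.0549080 − 0.0549010)/15 = 0.0549085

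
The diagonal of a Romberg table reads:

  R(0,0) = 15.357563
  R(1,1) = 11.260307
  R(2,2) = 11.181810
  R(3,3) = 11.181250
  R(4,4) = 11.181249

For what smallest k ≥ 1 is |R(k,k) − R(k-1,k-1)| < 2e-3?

|R(1,1) − R(0,0)| = 4.097256 ≥ 2e-3
|R(2,2) − R(1,1)| = 0.078497 ≥ 2e-3
|R(3,3) − R(2,2)| = 0.000560 < 2e-3

k = 3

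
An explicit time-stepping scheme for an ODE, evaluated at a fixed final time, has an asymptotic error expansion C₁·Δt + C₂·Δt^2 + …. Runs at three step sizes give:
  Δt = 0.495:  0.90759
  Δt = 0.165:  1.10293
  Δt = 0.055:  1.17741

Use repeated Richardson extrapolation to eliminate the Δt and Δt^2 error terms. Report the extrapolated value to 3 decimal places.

First eliminate the Δt term (factor 3^1 = 3):
  B₁ = (3·1.10293 − 0.90759)/2 = 1.20060
  B₂ = (3·1.17741 − 1.10293)/2 = 1.21465
Then eliminate the Δt^2 term (factor 3^2 = 9):
  (9·1.21465 − 1.20060)/8 = 1.21641

1.216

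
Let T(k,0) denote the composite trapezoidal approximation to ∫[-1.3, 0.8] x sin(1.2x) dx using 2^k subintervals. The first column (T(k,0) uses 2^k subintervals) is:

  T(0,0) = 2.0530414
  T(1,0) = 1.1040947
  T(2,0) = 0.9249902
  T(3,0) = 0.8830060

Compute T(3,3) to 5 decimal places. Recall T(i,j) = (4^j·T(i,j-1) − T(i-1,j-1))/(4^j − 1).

0.86924

T(1,1) = (4·1.1040947 − 2.0530414) / 3 = 0.7877791
T(2,1) = (4·0.9249902 − 1.1040947) / 3 = 0.8652887
T(3,1) = 0.8830060 + (0.8830060 − 0.9249902)/3 = 0.8690113
T(2,2) = 0.8652887 + (0.8652887 − 0.7877791)/15 = 0.8704560
T(3,2) = 0.8690113 + (0.8690113 − 0.8652887)/15 = 0.8692595
T(3,3) = (64·0.8692595 − 0.8704560) / 63 = 0.8692405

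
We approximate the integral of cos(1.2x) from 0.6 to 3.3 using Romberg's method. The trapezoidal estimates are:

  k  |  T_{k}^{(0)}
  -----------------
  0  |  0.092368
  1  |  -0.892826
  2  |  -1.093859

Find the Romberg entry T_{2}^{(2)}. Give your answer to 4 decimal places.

T_{1}^{(1)} = -0.892826 + (-0.892826 − 0.092368)/3 = -1.221224
T_{2}^{(1)} = (4·(-1.093859) − (-0.892826)) / 3 = -1.160870
T_{2}^{(2)} = -1.160870 + (-1.160870 − (-1.221224))/15 = -1.156846

-1.1568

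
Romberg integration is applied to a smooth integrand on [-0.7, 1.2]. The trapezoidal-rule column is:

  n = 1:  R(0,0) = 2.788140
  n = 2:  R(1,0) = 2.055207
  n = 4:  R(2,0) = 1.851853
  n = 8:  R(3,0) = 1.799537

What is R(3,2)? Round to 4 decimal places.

1.7820

R(2,1) = (4·1.851853 − 2.055207) / 3 = 1.784068
R(3,1) = 1.799537 + (1.799537 − 1.851853)/3 = 1.782098
R(3,2) = (16·1.782098 − 1.784068) / 15 = 1.781967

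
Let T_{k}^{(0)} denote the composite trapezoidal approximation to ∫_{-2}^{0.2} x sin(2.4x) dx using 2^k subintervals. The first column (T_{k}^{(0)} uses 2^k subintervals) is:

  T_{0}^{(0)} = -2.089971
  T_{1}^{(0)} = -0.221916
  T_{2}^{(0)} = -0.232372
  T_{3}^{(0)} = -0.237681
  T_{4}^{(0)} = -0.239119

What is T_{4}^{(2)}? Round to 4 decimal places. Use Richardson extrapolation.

-0.2396

T_{3}^{(1)} = -0.237681 + (-0.237681 − (-0.232372))/3 = -0.239451
T_{4}^{(1)} = -0.239119 + (-0.239119 − (-0.237681))/3 = -0.239598
T_{4}^{(2)} = (16·(-0.239598) − (-0.239451)) / 15 = -0.239608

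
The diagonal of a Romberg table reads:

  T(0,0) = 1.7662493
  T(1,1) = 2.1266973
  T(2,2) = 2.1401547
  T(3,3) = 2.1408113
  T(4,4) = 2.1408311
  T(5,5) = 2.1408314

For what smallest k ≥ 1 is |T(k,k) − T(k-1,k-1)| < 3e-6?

|T(1,1) − T(0,0)| = 0.3604480 ≥ 3e-6
|T(2,2) − T(1,1)| = 0.0134574 ≥ 3e-6
|T(3,3) − T(2,2)| = 0.0006566 ≥ 3e-6
|T(4,4) − T(3,3)| = 0.0000198 ≥ 3e-6
|T(5,5) − T(4,4)| = 0.0000003 < 3e-6

k = 5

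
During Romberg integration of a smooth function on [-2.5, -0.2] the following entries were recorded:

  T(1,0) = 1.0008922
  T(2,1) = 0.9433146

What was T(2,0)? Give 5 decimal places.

From T(2,1) = (4·T(2,0) − T(1,0))/3, solve for T(2,0):
4·T(2,0) = 3·0.9433146 + 1.0008922 = 3.8308360
T(2,0) = 0.9577090

0.95771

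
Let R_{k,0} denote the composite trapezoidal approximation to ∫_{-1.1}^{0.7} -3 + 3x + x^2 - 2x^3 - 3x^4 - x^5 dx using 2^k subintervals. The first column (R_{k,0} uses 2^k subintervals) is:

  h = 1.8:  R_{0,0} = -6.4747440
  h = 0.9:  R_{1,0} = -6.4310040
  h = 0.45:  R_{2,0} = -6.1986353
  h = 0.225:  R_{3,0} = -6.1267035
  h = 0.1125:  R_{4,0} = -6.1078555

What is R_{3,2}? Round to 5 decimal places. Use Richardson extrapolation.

R_{2,1} = (4·(-6.1986353) − (-6.4310040)) / 3 = -6.1211791
R_{3,1} = -6.1267035 + (-6.1267035 − (-6.1986353))/3 = -6.1027262
R_{3,2} = (16·(-6.1027262) − (-6.1211791)) / 15 = -6.1014960
(Column j=1 coincides with Simpson's rule on the same nodes.)

-6.10150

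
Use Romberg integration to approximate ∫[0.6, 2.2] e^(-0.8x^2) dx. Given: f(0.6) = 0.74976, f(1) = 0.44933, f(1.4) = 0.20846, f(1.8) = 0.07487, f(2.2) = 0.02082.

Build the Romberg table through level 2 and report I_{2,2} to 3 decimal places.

I_{0,0} (trapezoid, 1 panel, h=1.6000): 0.61646
I_{1,0} (trapezoid, 2 panels, h=0.8000): 0.47500
I_{2,0} (trapezoid, 4 panels, h=0.4000): 0.44718
I_{1,1} = 0.47500 + (0.47500 − 0.61646)/3 = 0.42785
I_{2,1} = 0.44718 + (0.44718 − 0.47500)/3 = 0.43791
I_{2,2} = 0.43791 + (0.43791 − 0.42785)/15 = 0.43858

0.439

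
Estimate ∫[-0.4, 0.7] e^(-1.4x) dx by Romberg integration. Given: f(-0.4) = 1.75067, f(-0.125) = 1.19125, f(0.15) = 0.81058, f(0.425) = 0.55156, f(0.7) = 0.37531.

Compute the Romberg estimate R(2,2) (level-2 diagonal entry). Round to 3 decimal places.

0.982

R(0,0) (trapezoid, 1 panel, h=1.1000): 1.16929
R(1,0) (trapezoid, 2 panels, h=0.5500): 1.03046
R(2,0) (trapezoid, 4 panels, h=0.2750): 0.99450
R(1,1) = 1.03046 + (1.03046 − 1.16929)/3 = 0.98418
R(2,1) = 0.99450 + (0.99450 − 1.03046)/3 = 0.98251
R(2,2) = 0.98251 + (0.98251 − 0.98418)/15 = 0.98240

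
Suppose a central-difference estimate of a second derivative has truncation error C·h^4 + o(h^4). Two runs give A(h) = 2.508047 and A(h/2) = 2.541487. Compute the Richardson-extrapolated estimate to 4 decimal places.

Extrapolated value = (16·A(h/2) − A(h)) / (16 − 1)
= (16·2.541487 − 2.508047) / 15
= 38.155745 / 15 = 2.543716

2.5437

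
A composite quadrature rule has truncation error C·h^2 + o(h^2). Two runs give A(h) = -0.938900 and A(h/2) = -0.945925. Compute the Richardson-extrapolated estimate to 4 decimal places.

-0.9483

The leading error scales as h^2; refining by a factor of 2 reduces it by 2^2 = 4.
Extrapolated value = (4·A(h/2) − A(h)) / (4 − 1)
= (4·(-0.945925) − (-0.938900)) / 3
= -2.844800 / 3 = -0.948267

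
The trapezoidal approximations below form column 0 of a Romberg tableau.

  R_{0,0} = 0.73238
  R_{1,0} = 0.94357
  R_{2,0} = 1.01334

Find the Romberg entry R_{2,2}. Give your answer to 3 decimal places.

1.038

Richardson extrapolation on the trapezoidal column (denominator 4−1=3):
R_{1,1} = 0.94357 + (0.94357 − 0.73238)/3 = 1.01397
R_{2,1} = (4·1.01334 − 0.94357) / 3 = 1.03660
R_{2,2} = 1.03660 + (1.03660 − 1.01397)/15 = 1.03811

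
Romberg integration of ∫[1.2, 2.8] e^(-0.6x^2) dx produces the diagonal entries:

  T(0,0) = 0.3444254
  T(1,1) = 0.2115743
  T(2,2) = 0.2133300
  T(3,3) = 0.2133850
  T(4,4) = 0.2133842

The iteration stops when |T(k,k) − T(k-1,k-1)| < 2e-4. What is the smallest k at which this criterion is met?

|T(1,1) − T(0,0)| = 0.1328511 ≥ 2e-4
|T(2,2) − T(1,1)| = 0.0017557 ≥ 2e-4
|T(3,3) − T(2,2)| = 0.0000550 < 2e-4

k = 3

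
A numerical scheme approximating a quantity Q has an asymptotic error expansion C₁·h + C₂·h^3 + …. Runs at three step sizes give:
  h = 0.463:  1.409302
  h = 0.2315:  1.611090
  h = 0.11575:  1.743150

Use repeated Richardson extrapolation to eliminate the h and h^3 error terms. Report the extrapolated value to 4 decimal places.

First eliminate the h term (factor 2^1 = 2):
  B₁ = (2·1.611090 − 1.409302)/1 = 1.812878
  B₂ = (2·1.743150 − 1.611090)/1 = 1.875210
Then eliminate the h^3 term (factor 2^3 = 8):
  (8·1.875210 − 1.812878)/7 = 1.884115

1.8841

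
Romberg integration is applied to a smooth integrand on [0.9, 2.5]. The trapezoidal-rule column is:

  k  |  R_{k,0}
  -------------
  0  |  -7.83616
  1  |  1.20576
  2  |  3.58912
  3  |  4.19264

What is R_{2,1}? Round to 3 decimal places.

4.384

Richardson extrapolation on the trapezoidal column (denominator 4−1=3):
R_{2,1} = (4·3.58912 − 1.20576) / 3 = 4.38357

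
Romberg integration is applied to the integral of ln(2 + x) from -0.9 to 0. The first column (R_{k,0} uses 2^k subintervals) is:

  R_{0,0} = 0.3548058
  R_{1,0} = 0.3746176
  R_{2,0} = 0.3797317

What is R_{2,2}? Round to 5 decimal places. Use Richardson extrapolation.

0.38145

Richardson extrapolation on the trapezoidal column (denominator 4−1=3):
R_{1,1} = 0.3746176 + (0.3746176 − 0.3548058)/3 = 0.3812215
R_{2,1} = 0.3797317 + (0.3797317 − 0.3746176)/3 = 0.3814364
R_{2,2} = 0.3814364 + (0.3814364 − 0.3812215)/15 = 0.3814507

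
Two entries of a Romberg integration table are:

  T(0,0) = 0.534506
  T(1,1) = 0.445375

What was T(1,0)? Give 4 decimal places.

0.4677

From T(1,1) = (4·T(1,0) − T(0,0))/3, solve for T(1,0):
4·T(1,0) = 3·0.445375 + 0.534506 = 1.870631
T(1,0) = 0.467658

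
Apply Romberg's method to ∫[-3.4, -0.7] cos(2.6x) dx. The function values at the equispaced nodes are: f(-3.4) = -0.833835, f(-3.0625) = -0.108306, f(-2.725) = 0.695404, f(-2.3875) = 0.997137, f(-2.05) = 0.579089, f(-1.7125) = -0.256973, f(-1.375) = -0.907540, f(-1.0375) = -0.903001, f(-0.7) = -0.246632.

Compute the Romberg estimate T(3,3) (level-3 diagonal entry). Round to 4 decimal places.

-0.1592

T(0,0) (trapezoid, 1 panel, h=2.7000): -1.458630
T(1,0) (trapezoid, 2 panels, h=1.3500): 0.052455
T(2,0) (trapezoid, 4 panels, h=0.6750): -0.116964
T(3,0) (trapezoid, 8 panels, h=0.3375): -0.149993
T(1,1) = 0.052455 + (0.052455 − (-1.458630))/3 = 0.556150
T(2,1) = -0.116964 + (-0.116964 − 0.052455)/3 = -0.173437
T(3,1) = -0.149993 + (-0.149993 − (-0.116964))/3 = -0.161003
T(2,2) = -0.173437 + (-0.173437 − 0.556150)/15 = -0.222076
T(3,2) = -0.161003 + (-0.161003 − (-0.173437))/15 = -0.160174
T(3,3) = -0.160174 + (-0.160174 − (-0.222076))/63 = -0.159191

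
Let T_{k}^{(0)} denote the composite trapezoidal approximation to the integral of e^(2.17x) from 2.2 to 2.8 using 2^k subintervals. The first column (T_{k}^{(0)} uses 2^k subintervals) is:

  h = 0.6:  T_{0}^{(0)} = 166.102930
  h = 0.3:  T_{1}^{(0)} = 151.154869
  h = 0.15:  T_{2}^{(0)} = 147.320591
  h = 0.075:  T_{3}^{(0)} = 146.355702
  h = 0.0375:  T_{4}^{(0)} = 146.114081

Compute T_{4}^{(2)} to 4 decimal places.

T_{3}^{(1)} = 146.355702 + (146.355702 − 147.320591)/3 = 146.034072
T_{4}^{(1)} = 146.114081 + (146.114081 − 146.355702)/3 = 146.033541
T_{4}^{(2)} = (16·146.033541 − 146.034072) / 15 = 146.033506

146.0335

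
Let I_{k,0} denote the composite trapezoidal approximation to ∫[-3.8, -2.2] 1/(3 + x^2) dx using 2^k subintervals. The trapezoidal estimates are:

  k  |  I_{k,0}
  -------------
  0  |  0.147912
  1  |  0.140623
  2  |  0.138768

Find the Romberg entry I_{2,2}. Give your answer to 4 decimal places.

I_{1,1} = (4·0.140623 − 0.147912) / 3 = 0.138193
I_{2,1} = 0.138768 + (0.138768 − 0.140623)/3 = 0.138150
I_{2,2} = 0.138150 + (0.138150 − 0.138193)/15 = 0.138147

0.1381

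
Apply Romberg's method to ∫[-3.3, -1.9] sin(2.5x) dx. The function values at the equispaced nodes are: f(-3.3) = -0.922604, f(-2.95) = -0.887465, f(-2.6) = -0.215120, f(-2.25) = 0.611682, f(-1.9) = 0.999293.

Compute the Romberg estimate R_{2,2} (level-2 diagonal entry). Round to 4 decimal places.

-0.1691

R_{0,0} (trapezoid, 1 panel, h=1.4000): 0.053682
R_{1,0} (trapezoid, 2 panels, h=0.7000): -0.123743
R_{2,0} (trapezoid, 4 panels, h=0.3500): -0.158395
R_{1,1} = -0.123743 + (-0.123743 − 0.053682)/3 = -0.182885
R_{2,1} = -0.158395 + (-0.158395 − (-0.123743))/3 = -0.169946
R_{2,2} = -0.169946 + (-0.169946 − (-0.182885))/15 = -0.169083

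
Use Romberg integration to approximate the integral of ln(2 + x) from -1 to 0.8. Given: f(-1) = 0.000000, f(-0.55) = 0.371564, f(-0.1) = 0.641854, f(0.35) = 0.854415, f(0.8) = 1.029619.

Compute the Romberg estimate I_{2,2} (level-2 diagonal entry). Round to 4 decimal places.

I_{0,0} (trapezoid, 1 panel, h=1.8000): 0.926657
I_{1,0} (trapezoid, 2 panels, h=0.9000): 1.040997
I_{2,0} (trapezoid, 4 panels, h=0.4500): 1.072189
I_{1,1} = 1.040997 + (1.040997 − 0.926657)/3 = 1.079110
I_{2,1} = 1.072189 + (1.072189 − 1.040997)/3 = 1.082586
I_{2,2} = 1.082586 + (1.082586 − 1.079110)/15 = 1.082818

1.0828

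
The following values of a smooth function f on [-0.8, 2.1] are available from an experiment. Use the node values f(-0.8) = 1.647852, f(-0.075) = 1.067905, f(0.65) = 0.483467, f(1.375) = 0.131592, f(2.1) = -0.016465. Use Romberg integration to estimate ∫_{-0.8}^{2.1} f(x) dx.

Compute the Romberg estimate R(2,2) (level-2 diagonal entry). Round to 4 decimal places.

1.7917

R(0,0) (trapezoid, 1 panel, h=2.9000): 2.365511
R(1,0) (trapezoid, 2 panels, h=1.4500): 1.883783
R(2,0) (trapezoid, 4 panels, h=0.7250): 1.811527
R(1,1) = 1.883783 + (1.883783 − 2.365511)/3 = 1.723207
R(2,1) = 1.811527 + (1.811527 − 1.883783)/3 = 1.787442
R(2,2) = 1.787442 + (1.787442 − 1.723207)/15 = 1.791724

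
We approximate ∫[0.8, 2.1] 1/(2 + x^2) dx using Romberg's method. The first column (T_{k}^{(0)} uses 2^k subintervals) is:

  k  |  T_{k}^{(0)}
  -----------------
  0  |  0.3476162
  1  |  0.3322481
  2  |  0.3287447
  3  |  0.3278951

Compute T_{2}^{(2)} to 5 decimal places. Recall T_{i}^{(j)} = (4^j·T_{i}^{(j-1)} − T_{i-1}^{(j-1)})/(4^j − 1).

0.32761

Richardson extrapolation on the trapezoidal column (denominator 4−1=3):
T_{1}^{(1)} = 0.3322481 + (0.3322481 − 0.3476162)/3 = 0.3271254
T_{2}^{(1)} = 0.3287447 + (0.3287447 − 0.3322481)/3 = 0.3275769
T_{2}^{(2)} = 0.3275769 + (0.3275769 − 0.3271254)/15 = 0.3276070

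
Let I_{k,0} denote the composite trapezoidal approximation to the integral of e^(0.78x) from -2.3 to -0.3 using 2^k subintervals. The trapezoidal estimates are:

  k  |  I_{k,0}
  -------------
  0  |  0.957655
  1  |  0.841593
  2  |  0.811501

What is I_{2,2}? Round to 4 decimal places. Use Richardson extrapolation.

I_{1,1} = 0.841593 + (0.841593 − 0.957655)/3 = 0.802906
I_{2,1} = (4·0.811501 − 0.841593) / 3 = 0.801470
I_{2,2} = 0.801470 + (0.801470 − 0.802906)/15 = 0.801374

0.8014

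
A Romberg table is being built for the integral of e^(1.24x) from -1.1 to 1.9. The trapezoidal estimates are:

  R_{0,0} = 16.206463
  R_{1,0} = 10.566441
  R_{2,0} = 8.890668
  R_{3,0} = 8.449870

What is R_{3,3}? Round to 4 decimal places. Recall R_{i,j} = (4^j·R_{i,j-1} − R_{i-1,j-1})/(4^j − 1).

8.3009

Richardson extrapolation on the trapezoidal column (denominator 4−1=3):
R_{1,1} = 10.566441 + (10.566441 − 16.206463)/3 = 8.686434
R_{2,1} = (4·8.890668 − 10.566441) / 3 = 8.332077
R_{3,1} = (4·8.449870 − 8.890668) / 3 = 8.302937
R_{2,2} = 8.332077 + (8.332077 − 8.686434)/15 = 8.308453
R_{3,2} = 8.302937 + (8.302937 − 8.332077)/15 = 8.300994
R_{3,3} = 8.300994 + (8.300994 − 8.308453)/63 = 8.300876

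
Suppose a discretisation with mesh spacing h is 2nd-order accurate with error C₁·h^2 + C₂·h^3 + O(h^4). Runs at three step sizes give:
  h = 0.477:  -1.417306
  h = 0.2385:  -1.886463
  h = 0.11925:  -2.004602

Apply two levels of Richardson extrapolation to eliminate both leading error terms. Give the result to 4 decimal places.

First eliminate the h^2 term (factor 2^2 = 4):
  B₁ = (4·(-1.886463) − (-1.417306))/3 = -2.042849
  B₂ = (4·(-2.004602) − (-1.886463))/3 = -2.043982
Then eliminate the h^3 term (factor 2^3 = 8):
  (8·(-2.043982) − (-2.042849))/7 = -2.044144

-2.0441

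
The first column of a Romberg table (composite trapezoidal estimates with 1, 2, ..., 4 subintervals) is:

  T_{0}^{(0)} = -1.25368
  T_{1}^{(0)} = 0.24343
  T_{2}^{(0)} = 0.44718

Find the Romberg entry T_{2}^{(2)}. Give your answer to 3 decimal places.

0.500

T_{1}^{(1)} = 0.24343 + (0.24343 − (-1.25368))/3 = 0.74247
T_{2}^{(1)} = 0.44718 + (0.44718 − 0.24343)/3 = 0.51510
T_{2}^{(2)} = (16·0.51510 − 0.74247) / 15 = 0.49994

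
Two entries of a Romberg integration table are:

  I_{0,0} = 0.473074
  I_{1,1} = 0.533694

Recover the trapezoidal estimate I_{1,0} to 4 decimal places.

0.5185

From I_{1,1} = (4·I_{1,0} − I_{0,0})/3, solve for I_{1,0}:
4·I_{1,0} = 3·0.533694 + 0.473074 = 2.074156
I_{1,0} = 0.518539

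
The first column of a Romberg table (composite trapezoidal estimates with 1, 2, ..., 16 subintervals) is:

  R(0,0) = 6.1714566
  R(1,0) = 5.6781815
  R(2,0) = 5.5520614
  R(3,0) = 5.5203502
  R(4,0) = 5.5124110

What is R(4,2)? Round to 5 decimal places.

5.50976

Richardson extrapolation on the trapezoidal column (denominator 4−1=3):
R(3,1) = 5.5203502 + (5.5203502 − 5.5520614)/3 = 5.5097798
R(4,1) = (4·5.5124110 − 5.5203502) / 3 = 5.5097646
R(4,2) = (16·5.5097646 − 5.5097798) / 15 = 5.5097636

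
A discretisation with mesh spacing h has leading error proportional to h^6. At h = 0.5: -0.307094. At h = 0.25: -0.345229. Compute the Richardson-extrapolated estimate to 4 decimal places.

-0.3458

Extrapolated value = (64·A(h/2) − A(h)) / (64 − 1)
= (64·(-0.345229) − (-0.307094)) / 63
= -21.787562 / 63 = -0.345834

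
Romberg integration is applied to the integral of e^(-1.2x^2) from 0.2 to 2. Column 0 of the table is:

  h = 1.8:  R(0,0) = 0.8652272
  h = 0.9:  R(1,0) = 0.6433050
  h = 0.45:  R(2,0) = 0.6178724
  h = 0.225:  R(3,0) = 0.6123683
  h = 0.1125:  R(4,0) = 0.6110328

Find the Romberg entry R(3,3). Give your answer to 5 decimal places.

0.61059

R(1,1) = (4·0.6433050 − 0.8652272) / 3 = 0.5693309
R(2,1) = 0.6178724 + (0.6178724 − 0.6433050)/3 = 0.6093949
R(3,1) = (4·0.6123683 − 0.6178724) / 3 = 0.6105336
R(2,2) = (16·0.6093949 − 0.5693309) / 15 = 0.6120658
R(3,2) = 0.6105336 + (0.6105336 − 0.6093949)/15 = 0.6106095
R(3,3) = (64·0.6106095 − 0.6120658) / 63 = 0.6105864
(Column j=1 coincides with Simpson's rule on the same nodes.)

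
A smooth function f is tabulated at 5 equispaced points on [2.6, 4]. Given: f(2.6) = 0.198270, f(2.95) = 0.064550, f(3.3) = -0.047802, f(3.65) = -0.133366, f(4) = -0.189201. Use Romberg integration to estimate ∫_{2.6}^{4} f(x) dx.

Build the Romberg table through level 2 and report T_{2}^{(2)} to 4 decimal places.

-0.0422

T_{0}^{(0)} (trapezoid, 1 panel, h=1.4000): 0.006348
T_{1}^{(0)} (trapezoid, 2 panels, h=0.7000): -0.030287
T_{2}^{(0)} (trapezoid, 4 panels, h=0.3500): -0.039229
T_{1}^{(1)} = -0.030287 + (-0.030287 − 0.006348)/3 = -0.042499
T_{2}^{(1)} = -0.039229 + (-0.039229 − (-0.030287))/3 = -0.042210
T_{2}^{(2)} = -0.042210 + (-0.042210 − (-0.042499))/15 = -0.042191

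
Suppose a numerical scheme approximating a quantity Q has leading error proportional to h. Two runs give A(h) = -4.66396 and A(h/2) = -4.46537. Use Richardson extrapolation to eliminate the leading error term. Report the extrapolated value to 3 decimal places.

Extrapolated value = (2·A(h/2) − A(h)) / (2 − 1)
= (2·(-4.46537) − (-4.66396)) / 1
= -4.26678 / 1 = -4.26678

-4.267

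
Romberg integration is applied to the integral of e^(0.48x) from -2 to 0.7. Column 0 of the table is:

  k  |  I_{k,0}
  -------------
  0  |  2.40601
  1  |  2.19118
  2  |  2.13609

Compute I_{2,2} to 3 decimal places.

2.118

Richardson extrapolation on the trapezoidal column (denominator 4−1=3):
I_{1,1} = (4·2.19118 − 2.40601) / 3 = 2.11957
I_{2,1} = (4·2.13609 − 2.19118) / 3 = 2.11773
I_{2,2} = (16·2.11773 − 2.11957) / 15 = 2.11761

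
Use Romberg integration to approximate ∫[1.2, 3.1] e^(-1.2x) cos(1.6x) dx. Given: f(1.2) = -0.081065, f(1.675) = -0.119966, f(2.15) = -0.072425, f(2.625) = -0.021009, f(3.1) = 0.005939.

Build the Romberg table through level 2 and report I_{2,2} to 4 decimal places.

-0.1247

I_{0,0} (trapezoid, 1 panel, h=1.9000): -0.071370
I_{1,0} (trapezoid, 2 panels, h=0.9500): -0.104489
I_{2,0} (trapezoid, 4 panels, h=0.4750): -0.119207
I_{1,1} = -0.104489 + (-0.104489 − (-0.071370))/3 = -0.115529
I_{2,1} = -0.119207 + (-0.119207 − (-0.104489))/3 = -0.124113
I_{2,2} = -0.124113 + (-0.124113 − (-0.115529))/15 = -0.124685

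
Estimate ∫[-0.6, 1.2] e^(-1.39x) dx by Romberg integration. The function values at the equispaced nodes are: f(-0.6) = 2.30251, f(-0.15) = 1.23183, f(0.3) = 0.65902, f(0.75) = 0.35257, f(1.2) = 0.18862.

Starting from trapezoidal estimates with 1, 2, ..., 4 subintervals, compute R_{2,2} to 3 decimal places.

1.521

R_{0,0} (trapezoid, 1 panel, h=1.8000): 2.24202
R_{1,0} (trapezoid, 2 panels, h=0.9000): 1.71413
R_{2,0} (trapezoid, 4 panels, h=0.4500): 1.57004
R_{1,1} = 1.71413 + (1.71413 − 2.24202)/3 = 1.53817
R_{2,1} = 1.57004 + (1.57004 − 1.71413)/3 = 1.52201
R_{2,2} = 1.52201 + (1.52201 − 1.53817)/15 = 1.52093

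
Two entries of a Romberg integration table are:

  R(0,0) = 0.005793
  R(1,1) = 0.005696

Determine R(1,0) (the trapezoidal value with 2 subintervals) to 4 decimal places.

From R(1,1) = (4·R(1,0) − R(0,0))/3, solve for R(1,0):
4·R(1,0) = 3·0.005696 + 0.005793 = 0.022881
R(1,0) = 0.005720

0.0057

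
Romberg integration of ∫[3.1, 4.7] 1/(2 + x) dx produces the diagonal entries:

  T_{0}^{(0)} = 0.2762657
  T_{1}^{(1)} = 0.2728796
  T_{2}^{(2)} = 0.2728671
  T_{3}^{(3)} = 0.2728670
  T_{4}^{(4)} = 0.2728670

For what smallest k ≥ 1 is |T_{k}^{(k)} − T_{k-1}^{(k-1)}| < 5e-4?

k = 2

|T_{1}^{(1)} − T_{0}^{(0)}| = 0.0033861 ≥ 5e-4
|T_{2}^{(2)} − T_{1}^{(1)}| = 0.0000125 < 5e-4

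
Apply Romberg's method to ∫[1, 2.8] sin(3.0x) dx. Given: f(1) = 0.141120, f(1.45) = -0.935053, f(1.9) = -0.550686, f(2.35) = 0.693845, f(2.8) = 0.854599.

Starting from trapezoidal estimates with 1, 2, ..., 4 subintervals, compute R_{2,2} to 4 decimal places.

R_{0,0} (trapezoid, 1 panel, h=1.8000): 0.896147
R_{1,0} (trapezoid, 2 panels, h=0.9000): -0.047544
R_{2,0} (trapezoid, 4 panels, h=0.4500): -0.132316
R_{1,1} = -0.047544 + (-0.047544 − 0.896147)/3 = -0.362108
R_{2,1} = -0.132316 + (-0.132316 − (-0.047544))/3 = -0.160573
R_{2,2} = -0.160573 + (-0.160573 − (-0.362108))/15 = -0.147137

-0.1471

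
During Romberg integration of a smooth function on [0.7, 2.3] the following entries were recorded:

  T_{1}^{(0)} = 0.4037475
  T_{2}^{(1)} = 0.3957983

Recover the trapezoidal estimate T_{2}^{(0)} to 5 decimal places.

From T_{2}^{(1)} = (4·T_{2}^{(0)} − T_{1}^{(0)})/3, solve for T_{2}^{(0)}:
4·T_{2}^{(0)} = 3·0.3957983 + 0.4037475 = 1.5911424
T_{2}^{(0)} = 0.3977856

0.39779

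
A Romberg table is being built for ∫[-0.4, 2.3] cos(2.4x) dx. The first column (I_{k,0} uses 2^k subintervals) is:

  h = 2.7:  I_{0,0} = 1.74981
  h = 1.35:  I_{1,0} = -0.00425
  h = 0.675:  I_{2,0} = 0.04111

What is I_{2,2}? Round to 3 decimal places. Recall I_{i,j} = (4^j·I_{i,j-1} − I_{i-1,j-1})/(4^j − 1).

Richardson extrapolation on the trapezoidal column (denominator 4−1=3):
I_{1,1} = (4·(-0.00425) − 1.74981) / 3 = -0.58894
I_{2,1} = 0.04111 + (0.04111 − (-0.00425))/3 = 0.05623
I_{2,2} = (16·0.05623 − (-0.58894)) / 15 = 0.09924

0.099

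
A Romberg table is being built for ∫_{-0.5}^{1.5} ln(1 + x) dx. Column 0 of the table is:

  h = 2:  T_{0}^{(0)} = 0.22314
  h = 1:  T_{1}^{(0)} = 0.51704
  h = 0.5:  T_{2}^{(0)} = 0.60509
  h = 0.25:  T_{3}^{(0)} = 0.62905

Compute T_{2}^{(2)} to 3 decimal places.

T_{1}^{(1)} = (4·0.51704 − 0.22314) / 3 = 0.61501
T_{2}^{(1)} = 0.60509 + (0.60509 − 0.51704)/3 = 0.63444
T_{2}^{(2)} = 0.63444 + (0.63444 − 0.61501)/15 = 0.63574

0.636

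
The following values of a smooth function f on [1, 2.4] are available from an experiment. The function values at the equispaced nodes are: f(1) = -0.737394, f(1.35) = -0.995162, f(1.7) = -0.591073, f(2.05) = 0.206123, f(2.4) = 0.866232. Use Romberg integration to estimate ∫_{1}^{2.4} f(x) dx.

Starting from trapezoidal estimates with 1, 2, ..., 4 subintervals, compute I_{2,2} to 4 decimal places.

I_{0,0} (trapezoid, 1 panel, h=1.4000): 0.090187
I_{1,0} (trapezoid, 2 panels, h=0.7000): -0.368658
I_{2,0} (trapezoid, 4 panels, h=0.3500): -0.460493
I_{1,1} = -0.368658 + (-0.368658 − 0.090187)/3 = -0.521606
I_{2,1} = -0.460493 + (-0.460493 − (-0.368658))/3 = -0.491105
I_{2,2} = -0.491105 + (-0.491105 − (-0.521606))/15 = -0.489072

-0.4891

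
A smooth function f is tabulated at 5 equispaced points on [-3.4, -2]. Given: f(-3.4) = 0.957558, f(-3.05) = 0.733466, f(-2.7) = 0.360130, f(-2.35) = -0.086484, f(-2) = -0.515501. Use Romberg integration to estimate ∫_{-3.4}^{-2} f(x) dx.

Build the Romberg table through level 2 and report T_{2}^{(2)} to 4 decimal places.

0.4374

T_{0}^{(0)} (trapezoid, 1 panel, h=1.4000): 0.309440
T_{1}^{(0)} (trapezoid, 2 panels, h=0.7000): 0.406811
T_{2}^{(0)} (trapezoid, 4 panels, h=0.3500): 0.429849
T_{1}^{(1)} = 0.406811 + (0.406811 − 0.309440)/3 = 0.439268
T_{2}^{(1)} = 0.429849 + (0.429849 − 0.406811)/3 = 0.437528
T_{2}^{(2)} = 0.437528 + (0.437528 − 0.439268)/15 = 0.437412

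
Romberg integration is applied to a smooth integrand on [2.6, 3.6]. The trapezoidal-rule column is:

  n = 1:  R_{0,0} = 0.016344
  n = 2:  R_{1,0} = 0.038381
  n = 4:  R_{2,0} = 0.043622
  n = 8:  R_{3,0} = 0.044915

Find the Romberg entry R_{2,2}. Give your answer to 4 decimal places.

R_{1,1} = (4·0.038381 − 0.016344) / 3 = 0.045727
R_{2,1} = 0.043622 + (0.043622 − 0.038381)/3 = 0.045369
R_{2,2} = (16·0.045369 − 0.045727) / 15 = 0.045345

0.0453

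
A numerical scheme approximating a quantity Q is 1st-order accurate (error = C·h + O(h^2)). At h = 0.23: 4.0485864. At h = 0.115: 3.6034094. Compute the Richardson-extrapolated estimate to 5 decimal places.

3.15823

The leading error scales as h; refining by a factor of 2 reduces it by 2^1 = 2.
Extrapolated value = (2·A(h/2) − A(h)) / (2 − 1)
= (2·3.6034094 − 4.0485864) / 1
= 3.1582324 / 1 = 3.1582324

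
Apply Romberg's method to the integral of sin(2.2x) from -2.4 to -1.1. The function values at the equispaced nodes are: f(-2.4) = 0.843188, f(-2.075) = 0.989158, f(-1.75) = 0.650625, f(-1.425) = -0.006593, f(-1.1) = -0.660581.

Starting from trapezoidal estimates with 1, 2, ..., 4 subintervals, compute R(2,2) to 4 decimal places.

R(0,0) (trapezoid, 1 panel, h=1.3000): 0.118695
R(1,0) (trapezoid, 2 panels, h=0.6500): 0.482254
R(2,0) (trapezoid, 4 panels, h=0.3250): 0.560460
R(1,1) = 0.482254 + (0.482254 − 0.118695)/3 = 0.603440
R(2,1) = 0.560460 + (0.560460 − 0.482254)/3 = 0.586529
R(2,2) = 0.586529 + (0.586529 − 0.603440)/15 = 0.585402

0.5854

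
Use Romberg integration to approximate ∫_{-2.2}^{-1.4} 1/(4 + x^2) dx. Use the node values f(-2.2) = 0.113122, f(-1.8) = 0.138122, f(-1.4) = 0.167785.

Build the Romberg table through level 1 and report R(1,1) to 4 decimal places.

R(0,0) (trapezoid, 1 panel, h=0.8000): 0.112363
R(1,0) (trapezoid, 2 panels, h=0.4000): 0.111430
R(1,1) = 0.111430 + (0.111430 − 0.112363)/3 = 0.111119

0.1111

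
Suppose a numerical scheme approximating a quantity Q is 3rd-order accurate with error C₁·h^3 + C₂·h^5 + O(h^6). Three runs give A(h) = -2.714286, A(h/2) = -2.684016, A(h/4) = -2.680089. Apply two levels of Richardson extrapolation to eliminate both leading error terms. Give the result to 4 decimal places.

-2.6795

First eliminate the h^3 term (factor 2^3 = 8):
  B₁ = (8·(-2.684016) − (-2.714286))/7 = -2.679692
  B₂ = (8·(-2.680089) − (-2.684016))/7 = -2.679528
Then eliminate the h^5 term (factor 2^5 = 32):
  (32·(-2.679528) − (-2.679692))/31 = -2.679523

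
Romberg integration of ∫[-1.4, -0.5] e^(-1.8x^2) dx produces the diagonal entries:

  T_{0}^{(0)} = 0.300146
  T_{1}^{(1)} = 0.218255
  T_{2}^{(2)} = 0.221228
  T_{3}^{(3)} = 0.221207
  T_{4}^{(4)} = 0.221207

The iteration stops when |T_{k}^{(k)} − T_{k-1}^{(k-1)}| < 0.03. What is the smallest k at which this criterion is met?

k = 2

|T_{1}^{(1)} − T_{0}^{(0)}| = 0.081891 ≥ 0.03
|T_{2}^{(2)} − T_{1}^{(1)}| = 0.002973 < 0.03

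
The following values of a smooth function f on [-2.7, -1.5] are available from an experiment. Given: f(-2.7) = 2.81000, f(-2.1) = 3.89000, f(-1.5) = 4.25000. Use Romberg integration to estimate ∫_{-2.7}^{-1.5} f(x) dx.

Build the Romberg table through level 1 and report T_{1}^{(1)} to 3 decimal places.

T_{0}^{(0)} (trapezoid, 1 panel, h=1.2000): 4.23600
T_{1}^{(0)} (trapezoid, 2 panels, h=0.6000): 4.45200
T_{1}^{(1)} = 4.45200 + (4.45200 − 4.23600)/3 = 4.52400

4.524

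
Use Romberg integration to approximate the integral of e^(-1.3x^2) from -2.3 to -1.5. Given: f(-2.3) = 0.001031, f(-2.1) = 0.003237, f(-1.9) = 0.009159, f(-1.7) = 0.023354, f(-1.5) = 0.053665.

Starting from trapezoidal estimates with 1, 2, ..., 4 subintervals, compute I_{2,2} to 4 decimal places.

I_{0,0} (trapezoid, 1 panel, h=0.8000): 0.021878
I_{1,0} (trapezoid, 2 panels, h=0.4000): 0.014603
I_{2,0} (trapezoid, 4 panels, h=0.2000): 0.012620
I_{1,1} = 0.014603 + (0.014603 − 0.021878)/3 = 0.012178
I_{2,1} = 0.012620 + (0.012620 − 0.014603)/3 = 0.011959
I_{2,2} = 0.011959 + (0.011959 − 0.012178)/15 = 0.011944

0.0119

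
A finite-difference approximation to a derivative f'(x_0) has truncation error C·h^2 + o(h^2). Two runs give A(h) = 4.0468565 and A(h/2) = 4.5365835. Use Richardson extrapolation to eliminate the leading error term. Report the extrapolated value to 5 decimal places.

The leading error scales as h^2; refining by a factor of 2 reduces it by 2^2 = 4.
Extrapolated value = (4·A(h/2) − A(h)) / (4 − 1)
= (4·4.5365835 − 4.0468565) / 3
= 14.0994775 / 3 = 4.6998258

4.69983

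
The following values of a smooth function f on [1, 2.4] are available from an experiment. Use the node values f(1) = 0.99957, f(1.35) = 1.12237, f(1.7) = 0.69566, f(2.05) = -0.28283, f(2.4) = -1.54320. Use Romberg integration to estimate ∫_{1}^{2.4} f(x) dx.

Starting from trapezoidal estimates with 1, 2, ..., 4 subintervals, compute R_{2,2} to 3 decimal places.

0.489

R_{0,0} (trapezoid, 1 panel, h=1.4000): -0.38054
R_{1,0} (trapezoid, 2 panels, h=0.7000): 0.29669
R_{2,0} (trapezoid, 4 panels, h=0.3500): 0.44218
R_{1,1} = 0.29669 + (0.29669 − (-0.38054))/3 = 0.52243
R_{2,1} = 0.44218 + (0.44218 − 0.29669)/3 = 0.49068
R_{2,2} = 0.49068 + (0.49068 − 0.52243)/15 = 0.48856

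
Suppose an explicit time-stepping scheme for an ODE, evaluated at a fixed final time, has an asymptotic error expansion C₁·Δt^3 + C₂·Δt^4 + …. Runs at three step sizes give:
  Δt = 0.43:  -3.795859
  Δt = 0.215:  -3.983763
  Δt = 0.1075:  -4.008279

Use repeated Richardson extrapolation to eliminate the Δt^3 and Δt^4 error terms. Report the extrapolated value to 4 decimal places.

First eliminate the Δt^3 term (factor 2^3 = 8):
  B₁ = (8·(-3.983763) − (-3.795859))/7 = -4.010606
  B₂ = (8·(-4.008279) − (-3.983763))/7 = -4.011781
Then eliminate the Δt^4 term (factor 2^4 = 16):
  (16·(-4.011781) − (-4.010606))/15 = -4.011859

-4.0119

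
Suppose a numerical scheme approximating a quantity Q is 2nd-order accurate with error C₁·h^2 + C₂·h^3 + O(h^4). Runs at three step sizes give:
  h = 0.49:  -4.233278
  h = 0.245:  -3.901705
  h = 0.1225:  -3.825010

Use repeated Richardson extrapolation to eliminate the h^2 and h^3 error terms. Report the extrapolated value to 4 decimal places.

First eliminate the h^2 term (factor 2^2 = 4):
  B₁ = (4·(-3.901705) − (-4.233278))/3 = -3.791181
  B₂ = (4·(-3.825010) − (-3.901705))/3 = -3.799445
Then eliminate the h^3 term (factor 2^3 = 8):
  (8·(-3.799445) − (-3.791181))/7 = -3.800626

-3.8006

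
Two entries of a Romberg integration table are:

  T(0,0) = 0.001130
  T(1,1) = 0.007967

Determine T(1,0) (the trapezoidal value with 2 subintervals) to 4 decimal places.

0.0063

From T(1,1) = (4·T(1,0) − T(0,0))/3, solve for T(1,0):
4·T(1,0) = 3·0.007967 + 0.001130 = 0.025031
T(1,0) = 0.006258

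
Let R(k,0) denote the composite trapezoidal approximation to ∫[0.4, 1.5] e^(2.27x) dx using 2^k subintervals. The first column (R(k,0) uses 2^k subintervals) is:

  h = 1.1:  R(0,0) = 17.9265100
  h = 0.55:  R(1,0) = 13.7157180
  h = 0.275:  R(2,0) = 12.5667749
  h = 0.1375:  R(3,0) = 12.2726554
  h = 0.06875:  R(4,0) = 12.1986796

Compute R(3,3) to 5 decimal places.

R(1,1) = (4·13.7157180 − 17.9265100) / 3 = 12.3121207
R(2,1) = (4·12.5667749 − 13.7157180) / 3 = 12.1837939
R(3,1) = 12.2726554 + (12.2726554 − 12.5667749)/3 = 12.1746156
R(2,2) = 12.1837939 + (12.1837939 − 12.3121207)/15 = 12.1752388
R(3,2) = 12.1746156 + (12.1746156 − 12.1837939)/15 = 12.1740037
R(3,3) = (64·12.1740037 − 12.1752388) / 63 = 12.1739841

12.17398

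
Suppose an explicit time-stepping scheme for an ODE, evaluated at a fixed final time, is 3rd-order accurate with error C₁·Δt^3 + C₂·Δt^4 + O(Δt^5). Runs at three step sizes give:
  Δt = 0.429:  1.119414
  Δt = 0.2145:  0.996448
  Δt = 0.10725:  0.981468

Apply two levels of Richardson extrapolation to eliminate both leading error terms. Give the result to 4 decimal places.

First eliminate the Δt^3 term (factor 2^3 = 8):
  B₁ = (8·0.996448 − 1.119414)/7 = 0.978881
  B₂ = (8·0.981468 − 0.996448)/7 = 0.979328
Then eliminate the Δt^4 term (factor 2^4 = 16):
  (16·0.979328 − 0.978881)/15 = 0.979358

0.9794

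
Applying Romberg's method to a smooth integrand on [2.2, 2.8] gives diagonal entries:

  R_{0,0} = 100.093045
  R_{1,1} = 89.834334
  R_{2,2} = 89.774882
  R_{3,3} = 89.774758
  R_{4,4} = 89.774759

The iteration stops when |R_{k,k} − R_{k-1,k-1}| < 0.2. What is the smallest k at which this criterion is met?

|R_{1,1} − R_{0,0}| = 10.258711 ≥ 0.2
|R_{2,2} − R_{1,1}| = 0.059452 < 0.2

k = 2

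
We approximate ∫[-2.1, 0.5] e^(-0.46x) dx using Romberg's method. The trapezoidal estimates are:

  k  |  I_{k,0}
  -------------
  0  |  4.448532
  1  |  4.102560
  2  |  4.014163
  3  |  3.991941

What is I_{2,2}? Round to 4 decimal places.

3.9845

I_{1,1} = (4·4.102560 − 4.448532) / 3 = 3.987236
I_{2,1} = (4·4.014163 − 4.102560) / 3 = 3.984697
I_{2,2} = 3.984697 + (3.984697 − 3.987236)/15 = 3.984528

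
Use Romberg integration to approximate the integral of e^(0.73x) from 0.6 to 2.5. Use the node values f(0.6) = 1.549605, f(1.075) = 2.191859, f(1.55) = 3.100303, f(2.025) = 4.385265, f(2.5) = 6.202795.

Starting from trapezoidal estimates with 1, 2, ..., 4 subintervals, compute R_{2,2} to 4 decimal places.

R_{0,0} (trapezoid, 1 panel, h=1.9000): 7.364780
R_{1,0} (trapezoid, 2 panels, h=0.9500): 6.627678
R_{2,0} (trapezoid, 4 panels, h=0.4750): 6.437973
R_{1,1} = 6.627678 + (6.627678 − 7.364780)/3 = 6.381977
R_{2,1} = 6.437973 + (6.437973 − 6.627678)/3 = 6.374738
R_{2,2} = 6.374738 + (6.374738 − 6.381977)/15 = 6.374255

6.3743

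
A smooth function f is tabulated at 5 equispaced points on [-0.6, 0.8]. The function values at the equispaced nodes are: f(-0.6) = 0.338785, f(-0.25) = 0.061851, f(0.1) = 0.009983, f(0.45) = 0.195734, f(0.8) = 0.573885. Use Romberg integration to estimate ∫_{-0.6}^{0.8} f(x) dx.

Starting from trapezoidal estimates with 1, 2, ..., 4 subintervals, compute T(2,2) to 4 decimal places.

0.2295

T(0,0) (trapezoid, 1 panel, h=1.4000): 0.638869
T(1,0) (trapezoid, 2 panels, h=0.7000): 0.326423
T(2,0) (trapezoid, 4 panels, h=0.3500): 0.253366
T(1,1) = 0.326423 + (0.326423 − 0.638869)/3 = 0.222274
T(2,1) = 0.253366 + (0.253366 − 0.326423)/3 = 0.229014
T(2,2) = 0.229014 + (0.229014 − 0.222274)/15 = 0.229463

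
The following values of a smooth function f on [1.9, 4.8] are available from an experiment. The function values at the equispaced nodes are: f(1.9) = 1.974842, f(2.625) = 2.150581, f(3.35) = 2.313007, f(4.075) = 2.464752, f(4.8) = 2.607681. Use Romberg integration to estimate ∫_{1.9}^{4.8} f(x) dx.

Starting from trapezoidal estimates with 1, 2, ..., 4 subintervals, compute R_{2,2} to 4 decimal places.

6.6869

R_{0,0} (trapezoid, 1 panel, h=2.9000): 6.644658
R_{1,0} (trapezoid, 2 panels, h=1.4500): 6.676189
R_{2,0} (trapezoid, 4 panels, h=0.7250): 6.684211
R_{1,1} = 6.676189 + (6.676189 − 6.644658)/3 = 6.686699
R_{2,1} = 6.684211 + (6.684211 − 6.676189)/3 = 6.686885
R_{2,2} = 6.686885 + (6.686885 − 6.686699)/15 = 6.686897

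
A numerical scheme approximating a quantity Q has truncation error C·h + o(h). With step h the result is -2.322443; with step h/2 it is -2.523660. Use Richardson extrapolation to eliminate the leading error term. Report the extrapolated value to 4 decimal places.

-2.7249

Extrapolated value = (2·A(h/2) − A(h)) / (2 − 1)
= (2·(-2.523660) − (-2.322443)) / 1
= -2.724877 / 1 = -2.724877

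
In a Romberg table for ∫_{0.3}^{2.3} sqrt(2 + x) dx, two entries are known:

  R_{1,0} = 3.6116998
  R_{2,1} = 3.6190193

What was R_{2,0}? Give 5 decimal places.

From R_{2,1} = (4·R_{2,0} − R_{1,0})/3, solve for R_{2,0}:
4·R_{2,0} = 3·3.6190193 + 3.6116998 = 14.4687577
R_{2,0} = 3.6171894

3.61719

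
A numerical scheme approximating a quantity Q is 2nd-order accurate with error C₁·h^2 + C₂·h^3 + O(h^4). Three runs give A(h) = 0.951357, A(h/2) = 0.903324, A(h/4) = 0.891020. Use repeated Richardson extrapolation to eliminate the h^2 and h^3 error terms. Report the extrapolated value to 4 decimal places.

First eliminate the h^2 term (factor 2^2 = 4):
  B₁ = (4·0.903324 − 0.951357)/3 = 0.887313
  B₂ = (4·0.891020 − 0.903324)/3 = 0.886919
Then eliminate the h^3 term (factor 2^3 = 8):
  (8·0.886919 − 0.887313)/7 = 0.886863

0.8869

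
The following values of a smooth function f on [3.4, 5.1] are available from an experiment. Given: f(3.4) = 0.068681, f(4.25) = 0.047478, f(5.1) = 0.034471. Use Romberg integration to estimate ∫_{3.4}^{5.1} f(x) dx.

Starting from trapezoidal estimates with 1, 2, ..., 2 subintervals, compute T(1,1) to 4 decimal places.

T(0,0) (trapezoid, 1 panel, h=1.7000): 0.087679
T(1,0) (trapezoid, 2 panels, h=0.8500): 0.084196
T(1,1) = 0.084196 + (0.084196 − 0.087679)/3 = 0.083035

0.0830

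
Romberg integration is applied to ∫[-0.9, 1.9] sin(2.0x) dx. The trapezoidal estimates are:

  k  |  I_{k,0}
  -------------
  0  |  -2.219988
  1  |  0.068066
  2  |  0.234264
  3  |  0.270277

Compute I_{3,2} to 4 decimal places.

0.2818

Richardson extrapolation on the trapezoidal column (denominator 4−1=3):
I_{2,1} = 0.234264 + (0.234264 − 0.068066)/3 = 0.289663
I_{3,1} = (4·0.270277 − 0.234264) / 3 = 0.282281
I_{3,2} = (16·0.282281 − 0.289663) / 15 = 0.281789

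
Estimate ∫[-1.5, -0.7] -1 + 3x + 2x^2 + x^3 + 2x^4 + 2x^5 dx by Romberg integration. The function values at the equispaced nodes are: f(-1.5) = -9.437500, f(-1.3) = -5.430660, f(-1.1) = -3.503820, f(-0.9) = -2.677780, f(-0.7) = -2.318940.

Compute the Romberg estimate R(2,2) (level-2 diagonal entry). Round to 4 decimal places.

-3.4117

R(0,0) (trapezoid, 1 panel, h=0.8000): -4.702576
R(1,0) (trapezoid, 2 panels, h=0.4000): -3.752816
R(2,0) (trapezoid, 4 panels, h=0.2000): -3.498096
R(1,1) = -3.752816 + (-3.752816 − (-4.702576))/3 = -3.436229
R(2,1) = -3.498096 + (-3.498096 − (-3.752816))/3 = -3.413189
R(2,2) = -3.413189 + (-3.413189 − (-3.436229))/15 = -3.411653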